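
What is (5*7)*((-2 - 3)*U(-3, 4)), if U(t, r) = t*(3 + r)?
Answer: 3675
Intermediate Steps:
(5*7)*((-2 - 3)*U(-3, 4)) = (5*7)*((-2 - 3)*(-3*(3 + 4))) = 35*(-(-15)*7) = 35*(-5*(-21)) = 35*105 = 3675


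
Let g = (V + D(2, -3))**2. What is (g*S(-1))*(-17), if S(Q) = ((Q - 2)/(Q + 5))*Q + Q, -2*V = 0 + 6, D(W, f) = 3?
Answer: 0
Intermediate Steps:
V = -3 (V = -(0 + 6)/2 = -1/2*6 = -3)
S(Q) = Q + Q*(-2 + Q)/(5 + Q) (S(Q) = ((-2 + Q)/(5 + Q))*Q + Q = Q*(-2 + Q)/(5 + Q) + Q = Q + Q*(-2 + Q)/(5 + Q))
g = 0 (g = (-3 + 3)**2 = 0**2 = 0)
(g*S(-1))*(-17) = (0*(-(3 + 2*(-1))/(5 - 1)))*(-17) = (0*(-1*(3 - 2)/4))*(-17) = (0*(-1*1/4*1))*(-17) = (0*(-1/4))*(-17) = 0*(-17) = 0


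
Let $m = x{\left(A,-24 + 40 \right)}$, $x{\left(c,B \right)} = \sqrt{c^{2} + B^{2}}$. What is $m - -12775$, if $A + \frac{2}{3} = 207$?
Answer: $12775 + \frac{\sqrt{385465}}{3} \approx 12982.0$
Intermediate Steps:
$A = \frac{619}{3}$ ($A = - \frac{2}{3} + 207 = \frac{619}{3} \approx 206.33$)
$x{\left(c,B \right)} = \sqrt{B^{2} + c^{2}}$
$m = \frac{\sqrt{385465}}{3}$ ($m = \sqrt{\left(-24 + 40\right)^{2} + \left(\frac{619}{3}\right)^{2}} = \sqrt{16^{2} + \frac{383161}{9}} = \sqrt{256 + \frac{383161}{9}} = \sqrt{\frac{385465}{9}} = \frac{\sqrt{385465}}{3} \approx 206.95$)
$m - -12775 = \frac{\sqrt{385465}}{3} - -12775 = \frac{\sqrt{385465}}{3} + 12775 = 12775 + \frac{\sqrt{385465}}{3}$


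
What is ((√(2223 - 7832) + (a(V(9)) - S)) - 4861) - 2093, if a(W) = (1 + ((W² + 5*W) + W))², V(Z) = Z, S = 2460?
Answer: 9082 + I*√5609 ≈ 9082.0 + 74.893*I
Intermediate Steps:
a(W) = (1 + W² + 6*W)² (a(W) = (1 + (W² + 6*W))² = (1 + W² + 6*W)²)
((√(2223 - 7832) + (a(V(9)) - S)) - 4861) - 2093 = ((√(2223 - 7832) + ((1 + 9² + 6*9)² - 1*2460)) - 4861) - 2093 = ((√(-5609) + ((1 + 81 + 54)² - 2460)) - 4861) - 2093 = ((I*√5609 + (136² - 2460)) - 4861) - 2093 = ((I*√5609 + (18496 - 2460)) - 4861) - 2093 = ((I*√5609 + 16036) - 4861) - 2093 = ((16036 + I*√5609) - 4861) - 2093 = (11175 + I*√5609) - 2093 = 9082 + I*√5609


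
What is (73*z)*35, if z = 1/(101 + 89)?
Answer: 511/38 ≈ 13.447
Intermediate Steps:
z = 1/190 ≈ 0.0052632
(73*z)*35 = (73*(1/190))*35 = (73/190)*35 = 511/38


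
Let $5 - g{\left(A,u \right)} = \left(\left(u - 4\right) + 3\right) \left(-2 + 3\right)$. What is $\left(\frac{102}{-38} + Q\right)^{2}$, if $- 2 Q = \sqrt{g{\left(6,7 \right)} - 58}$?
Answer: $- \frac{10895}{1444} + \frac{51 i \sqrt{59}}{19} \approx -7.545 + 20.618 i$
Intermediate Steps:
$g{\left(A,u \right)} = 6 - u$ ($g{\left(A,u \right)} = 5 - \left(\left(u - 4\right) + 3\right) \left(-2 + 3\right) = 5 - \left(\left(u - 4\right) + 3\right) 1 = 5 - \left(\left(-4 + u\right) + 3\right) 1 = 5 - \left(-1 + u\right) 1 = 5 - \left(-1 + u\right) = 6 - u$)
$Q = - \frac{i \sqrt{59}}{2}$ ($Q = - \frac{\sqrt{\left(6 - 7\right) - 58}}{2} = - \frac{\sqrt{-1 - 58}}{2} = - \frac{\sqrt{-59}}{2} = - \frac{i \sqrt{59}}{2} \approx - 3.8406 i$)
$\left(\frac{102}{-38} + Q\right)^{2} = \left(\frac{102}{-38} - \frac{i \sqrt{59}}{2}\right)^{2} = \left(102 \left(- \frac{1}{38}\right) - \frac{i \sqrt{59}}{2}\right)^{2} = \left(- \frac{51}{19} - \frac{i \sqrt{59}}{2}\right)^{2}$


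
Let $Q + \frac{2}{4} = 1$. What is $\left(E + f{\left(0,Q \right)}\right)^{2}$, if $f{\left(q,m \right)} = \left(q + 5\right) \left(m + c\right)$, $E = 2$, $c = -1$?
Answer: $\frac{1}{4} \approx 0.25$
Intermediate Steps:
$Q = \frac{1}{2}$ ($Q = - \frac{1}{2} + 1 = \frac{1}{2} \approx 0.5$)
$f{\left(q,m \right)} = \left(-1 + m\right) \left(5 + q\right)$ ($f{\left(q,m \right)} = \left(q + 5\right) \left(m - 1\right) = \left(5 + q\right) \left(-1 + m\right) = \left(-1 + m\right) \left(5 + q\right)$)
$\left(E + f{\left(0,Q \right)}\right)^{2} = \left(2 + \left(-5 - 0 + 5 \cdot \frac{1}{2} + \frac{1}{2} \cdot 0\right)\right)^{2} = \left(2 + \left(-5 + 0 + \frac{5}{2} + 0\right)\right)^{2} = \left(2 - \frac{5}{2}\right)^{2} = \left(- \frac{1}{2}\right)^{2} = \frac{1}{4}$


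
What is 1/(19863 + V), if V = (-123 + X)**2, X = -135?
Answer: 1/86427 ≈ 1.1570e-5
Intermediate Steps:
V = 66564 (V = (-123 - 135)**2 = (-258)**2 = 66564)
1/(19863 + V) = 1/(19863 + 66564) = 1/86427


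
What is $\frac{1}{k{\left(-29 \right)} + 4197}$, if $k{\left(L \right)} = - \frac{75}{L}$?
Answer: $\frac{29}{121788} \approx 0.00023812$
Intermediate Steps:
$\frac{1}{k{\left(-29 \right)} + 4197} = \frac{1}{- \frac{75}{-29} + 4197} = \frac{1}{\left(-75\right) \left(- \frac{1}{29}\right) + 4197} = \frac{1}{\frac{75}{29} + 4197} = \frac{1}{\frac{121788}{29}} = \frac{29}{121788}$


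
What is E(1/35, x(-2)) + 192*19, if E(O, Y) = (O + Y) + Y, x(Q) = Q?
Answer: 127541/35 ≈ 3644.0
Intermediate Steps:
E(O, Y) = O + 2*Y
E(1/35, x(-2)) + 192*19 = (1/35 + 2*(-2)) + 192*19 = (1/35 - 4) + 3648 = -139/35 + 3648 = 127541/35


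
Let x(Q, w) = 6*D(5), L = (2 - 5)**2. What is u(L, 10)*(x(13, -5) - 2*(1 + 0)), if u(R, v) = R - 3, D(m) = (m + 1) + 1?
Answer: 240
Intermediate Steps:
L = 9 (L = (-3)**2 = 9)
D(m) = 2 + m (D(m) = (1 + m) + 1 = 2 + m)
u(R, v) = -3 + R
x(Q, w) = 42 (x(Q, w) = 6*(2 + 5) = 6*7 = 42)
u(L, 10)*(x(13, -5) - 2*(1 + 0)) = (-3 + 9)*(42 - 2*(1 + 0)) = 6*(42 - 2*1) = 6*(42 - 2) = 6*40 = 240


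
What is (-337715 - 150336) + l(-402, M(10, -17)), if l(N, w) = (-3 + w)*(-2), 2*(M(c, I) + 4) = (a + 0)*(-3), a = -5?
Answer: -488052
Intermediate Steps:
M(c, I) = 7/2 (M(c, I) = -4 + ((-5 + 0)*(-3))/2 = -4 + (-5*(-3))/2 = -4 + (1/2)*15 = -4 + 15/2 = 7/2)
l(N, w) = 6 - 2*w
(-337715 - 150336) + l(-402, M(10, -17)) = (-337715 - 150336) + (6 - 2*7/2) = -488051 + (6 - 7) = -488051 - 1 = -488052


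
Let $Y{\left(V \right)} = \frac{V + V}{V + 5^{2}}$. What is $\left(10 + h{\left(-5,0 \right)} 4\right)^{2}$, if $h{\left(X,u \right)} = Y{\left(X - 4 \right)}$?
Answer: $\frac{121}{4} \approx 30.25$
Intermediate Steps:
$Y{\left(V \right)} = \frac{2 V}{25 + V}$ ($Y{\left(V \right)} = \frac{2 V}{V + 25} = \frac{2 V}{25 + V}$)
$h{\left(X,u \right)} = \frac{2 \left(-4 + X\right)}{21 + X}$ ($h{\left(X,u \right)} = \frac{2 \left(X - 4\right)}{25 + \left(X - 4\right)} = \frac{2 \left(-4 + X\right)}{25 + \left(-4 + X\right)} = \frac{2 \left(-4 + X\right)}{21 + X}$)
$\left(10 + h{\left(-5,0 \right)} 4\right)^{2} = \left(10 + \frac{2 \left(-4 - 5\right)}{21 - 5} \cdot 4\right)^{2} = \left(10 + 2 \cdot \frac{1}{16} \left(-9\right) 4\right)^{2} = \left(10 - \frac{9}{2}\right)^{2} = \left(\frac{11}{2}\right)^{2} = \frac{121}{4}$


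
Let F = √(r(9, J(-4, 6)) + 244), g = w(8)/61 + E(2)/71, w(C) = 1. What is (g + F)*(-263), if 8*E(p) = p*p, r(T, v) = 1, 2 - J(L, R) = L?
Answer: -53389/8662 - 1841*√5 ≈ -4122.8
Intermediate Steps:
J(L, R) = 2 - L
E(p) = p²/8 (E(p) = (p*p)/8 = p²/8)
g = 203/8662 (g = 1/61 + ((⅛)*2²)/71 = 1*(1/61) + ((⅛)*4)*(1/71) = 1/61 + (½)*(1/71) = 1/61 + 1/142 = 203/8662 ≈ 0.023436)
F = 7*√5 (F = √(1 + 244) = √245 = 7*√5 ≈ 15.652)
(g + F)*(-263) = (203/8662 + 7*√5)*(-263) = -53389/8662 - 1841*√5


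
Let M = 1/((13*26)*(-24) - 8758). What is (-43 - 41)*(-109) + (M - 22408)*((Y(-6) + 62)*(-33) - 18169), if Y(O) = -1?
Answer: 3814706930311/8435 ≈ 4.5225e+8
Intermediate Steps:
M = -1/16870 (M = 1/(338*(-24) - 8758) = 1/(-8112 - 8758) = 1/(-16870) = -1/16870 ≈ -5.9277e-5)
(-43 - 41)*(-109) + (M - 22408)*((Y(-6) + 62)*(-33) - 18169) = (-43 - 41)*(-109) + (-1/16870 - 22408)*((-1 + 62)*(-33) - 18169) = -84*(-109) - 378022961*(61*(-33) - 18169)/16870 = 9156 - 378022961*(-2013 - 18169)/16870 = 9156 - 378022961/16870*(-20182) = 9156 + 3814629699451/8435 = 3814706930311/8435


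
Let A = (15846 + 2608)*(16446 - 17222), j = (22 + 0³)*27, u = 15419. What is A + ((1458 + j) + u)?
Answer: -14302833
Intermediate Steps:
j = 594 (j = (22 + 0)*27 = 22*27 = 594)
A = -14320304 (A = 18454*(-776) = -14320304)
A + ((1458 + j) + u) = -14320304 + ((1458 + 594) + 15419) = -14320304 + (2052 + 15419) = -14320304 + 17471 = -14302833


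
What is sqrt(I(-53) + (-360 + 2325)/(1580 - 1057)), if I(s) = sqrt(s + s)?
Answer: sqrt(1027695 + 273529*I*sqrt(106))/523 ≈ 2.7127 + 1.8977*I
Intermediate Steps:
I(s) = sqrt(2)*sqrt(s) (I(s) = sqrt(2*s) = sqrt(2)*sqrt(s))
sqrt(I(-53) + (-360 + 2325)/(1580 - 1057)) = sqrt(sqrt(2)*sqrt(-53) + (-360 + 2325)/(1580 - 1057)) = sqrt(sqrt(2)*(I*sqrt(53)) + 1965/523) = sqrt(I*sqrt(106) + 1965*(1/523)) = sqrt(I*sqrt(106) + 1965/523) = sqrt(1965/523 + I*sqrt(106))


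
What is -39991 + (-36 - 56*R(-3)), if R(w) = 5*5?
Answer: -41427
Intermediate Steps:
R(w) = 25
-39991 + (-36 - 56*R(-3)) = -39991 + (-36 - 56*25) = -39991 + (-36 - 1400) = -39991 - 1436 = -41427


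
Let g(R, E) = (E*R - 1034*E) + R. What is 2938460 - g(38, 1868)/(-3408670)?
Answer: 1001623858771/340867 ≈ 2.9385e+6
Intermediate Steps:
g(R, E) = R - 1034*E + E*R (g(R, E) = (-1034*E + E*R) + R = R - 1034*E + E*R)
2938460 - g(38, 1868)/(-3408670) = 2938460 - (38 - 1034*1868 + 1868*38)/(-3408670) = 2938460 - (38 - 1931512 + 70984)*(-1)/3408670 = 2938460 - (-1860490)*(-1)/3408670 = 2938460 - 1*186049/340867 = 2938460 - 186049/340867 = 1001623858771/340867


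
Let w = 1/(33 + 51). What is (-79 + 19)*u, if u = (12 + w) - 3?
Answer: -3785/7 ≈ -540.71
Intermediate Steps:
w = 1/84 ≈ 0.011905
u = 757/84 (u = (12 + 1/84) - 3 = 1009/84 - 3 = 757/84 ≈ 9.0119)
(-79 + 19)*u = (-79 + 19)*(757/84) = -60*757/84 = -3785/7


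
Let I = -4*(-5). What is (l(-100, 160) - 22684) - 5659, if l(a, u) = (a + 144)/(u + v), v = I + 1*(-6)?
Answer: -2465819/87 ≈ -28343.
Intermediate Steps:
I = 20
v = 14 (v = 20 + 1*(-6) = 20 - 6 = 14)
l(a, u) = (144 + a)/(14 + u) (l(a, u) = (a + 144)/(u + 14) = (144 + a)/(14 + u))
(l(-100, 160) - 22684) - 5659 = ((144 - 100)/(14 + 160) - 22684) - 5659 = (44/174 - 22684) - 5659 = ((1/174)*44 - 22684) - 5659 = (22/87 - 22684) - 5659 = -1973486/87 - 5659 = -2465819/87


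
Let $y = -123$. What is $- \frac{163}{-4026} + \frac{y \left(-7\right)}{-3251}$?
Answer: $- \frac{2936473}{13088526} \approx -0.22435$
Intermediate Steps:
$- \frac{163}{-4026} + \frac{y \left(-7\right)}{-3251} = - \frac{163}{-4026} + \frac{\left(-123\right) \left(-7\right)}{-3251} = \left(-163\right) \left(- \frac{1}{4026}\right) + 861 \left(- \frac{1}{3251}\right) = \frac{163}{4026} - \frac{861}{3251} = - \frac{2936473}{13088526}$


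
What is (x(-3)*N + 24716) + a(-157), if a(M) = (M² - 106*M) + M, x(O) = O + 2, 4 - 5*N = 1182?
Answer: 330428/5 ≈ 66086.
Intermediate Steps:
N = -1178/5 (N = ⅘ - ⅕*1182 = ⅘ - 1182/5 = -1178/5 ≈ -235.60)
x(O) = 2 + O
a(M) = M² - 105*M
(x(-3)*N + 24716) + a(-157) = ((2 - 3)*(-1178/5) + 24716) - 157*(-105 - 157) = (-1*(-1178/5) + 24716) - 157*(-262) = (1178/5 + 24716) + 41134 = 124758/5 + 41134 = 330428/5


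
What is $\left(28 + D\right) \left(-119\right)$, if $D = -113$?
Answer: $10115$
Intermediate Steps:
$\left(28 + D\right) \left(-119\right) = \left(28 - 113\right) \left(-119\right) = \left(-85\right) \left(-119\right) = 10115$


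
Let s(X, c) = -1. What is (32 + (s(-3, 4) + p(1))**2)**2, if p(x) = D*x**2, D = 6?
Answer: 3249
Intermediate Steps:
p(x) = 6*x**2
(32 + (s(-3, 4) + p(1))**2)**2 = (32 + (-1 + 6*1**2)**2)**2 = (32 + (-1 + 6*1)**2)**2 = (32 + (-1 + 6)**2)**2 = (32 + 5**2)**2 = (32 + 25)**2 = 57**2 = 3249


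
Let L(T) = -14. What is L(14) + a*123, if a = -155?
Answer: -19079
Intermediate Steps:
L(14) + a*123 = -14 - 155*123 = -14 - 19065 = -19079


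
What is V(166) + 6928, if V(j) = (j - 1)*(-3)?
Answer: 6433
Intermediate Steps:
V(j) = 3 - 3*j (V(j) = (-1 + j)*(-3) = 3 - 3*j)
V(166) + 6928 = (3 - 3*166) + 6928 = (3 - 498) + 6928 = -495 + 6928 = 6433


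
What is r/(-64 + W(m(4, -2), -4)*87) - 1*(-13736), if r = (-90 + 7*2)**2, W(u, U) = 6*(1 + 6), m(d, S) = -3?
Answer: 24659008/1795 ≈ 13738.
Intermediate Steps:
W(u, U) = 42 (W(u, U) = 6*7 = 42)
r = 5776 (r = (-90 + 14)**2 = (-76)**2 = 5776)
r/(-64 + W(m(4, -2), -4)*87) - 1*(-13736) = 5776/(-64 + 42*87) - 1*(-13736) = 5776/(-64 + 3654) + 13736 = 5776/3590 + 13736 = 5776*(1/3590) + 13736 = 2888/1795 + 13736 = 24659008/1795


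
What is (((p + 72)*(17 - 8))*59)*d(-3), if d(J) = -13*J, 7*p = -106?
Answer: 8242182/7 ≈ 1.1775e+6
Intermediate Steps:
p = -106/7 (p = (⅐)*(-106) = -106/7 ≈ -15.143)
(((p + 72)*(17 - 8))*59)*d(-3) = (((-106/7 + 72)*(17 - 8))*59)*(-13*(-3)) = (((398/7)*9)*59)*39 = ((3582/7)*59)*39 = (211338/7)*39 = 8242182/7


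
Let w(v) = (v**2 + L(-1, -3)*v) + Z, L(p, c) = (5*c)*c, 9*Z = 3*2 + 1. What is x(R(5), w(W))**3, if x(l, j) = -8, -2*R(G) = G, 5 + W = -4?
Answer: -512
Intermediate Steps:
W = -9 (W = -5 - 4 = -9)
Z = 7/9 (Z = (3*2 + 1)/9 = (6 + 1)/9 = (1/9)*7 = 7/9 ≈ 0.77778)
L(p, c) = 5*c**2
R(G) = -G/2
w(v) = 7/9 + v**2 + 45*v (w(v) = (v**2 + (5*(-3)**2)*v) + 7/9 = (v**2 + (5*9)*v) + 7/9 = (v**2 + 45*v) + 7/9 = 7/9 + v**2 + 45*v)
x(R(5), w(W))**3 = (-8)**3 = -512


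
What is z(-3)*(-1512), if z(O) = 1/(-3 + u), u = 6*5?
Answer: -56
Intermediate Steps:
u = 30
z(O) = 1/27 (z(O) = 1/(-3 + 30) = 1/27)
z(-3)*(-1512) = (1/27)*(-1512) = -56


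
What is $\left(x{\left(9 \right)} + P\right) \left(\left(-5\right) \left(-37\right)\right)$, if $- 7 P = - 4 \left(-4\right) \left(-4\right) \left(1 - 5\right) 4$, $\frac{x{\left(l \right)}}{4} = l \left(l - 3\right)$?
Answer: $\frac{90280}{7} \approx 12897.0$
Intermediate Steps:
$x{\left(l \right)} = 4 l \left(-3 + l\right)$ ($x{\left(l \right)} = 4 l \left(l - 3\right) = 4 l \left(-3 + l\right)$)
$P = - \frac{1024}{7}$ ($P = - \frac{- 4 \left(-4\right) \left(-4\right) \left(1 - 5\right) 4}{7} = - \frac{- 4 \cdot 16 \left(1 - 5\right) 4}{7} = - \frac{- 4 \cdot 16 \left(-4\right) 4}{7} = - \frac{\left(-4\right) \left(-64\right) 4}{7} = - \frac{256 \cdot 4}{7} = \left(- \frac{1}{7}\right) 1024 = - \frac{1024}{7} \approx -146.29$)
$\left(x{\left(9 \right)} + P\right) \left(\left(-5\right) \left(-37\right)\right) = \left(4 \cdot 9 \left(-3 + 9\right) - \frac{1024}{7}\right) \left(\left(-5\right) \left(-37\right)\right) = \left(4 \cdot 9 \cdot 6 - \frac{1024}{7}\right) 185 = \left(216 - \frac{1024}{7}\right) 185 = \frac{488}{7} \cdot 185 = \frac{90280}{7}$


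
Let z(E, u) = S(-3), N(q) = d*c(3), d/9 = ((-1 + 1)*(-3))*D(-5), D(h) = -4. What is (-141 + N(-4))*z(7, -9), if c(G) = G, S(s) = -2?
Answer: 282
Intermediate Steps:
d = 0 (d = 9*(((-1 + 1)*(-3))*(-4)) = 9*((0*(-3))*(-4)) = 9*(0*(-4)) = 9*0 = 0)
N(q) = 0 (N(q) = 0*3 = 0)
z(E, u) = -2
(-141 + N(-4))*z(7, -9) = (-141 + 0)*(-2) = -141*(-2) = 282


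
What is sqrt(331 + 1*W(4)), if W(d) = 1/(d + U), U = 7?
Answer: sqrt(40062)/11 ≈ 18.196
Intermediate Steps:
W(d) = 1/(7 + d) (W(d) = 1/(d + 7) = 1/(7 + d))
sqrt(331 + 1*W(4)) = sqrt(331 + 1/(7 + 4)) = sqrt(331 + 1/11) = sqrt(3642/11) = sqrt(40062)/11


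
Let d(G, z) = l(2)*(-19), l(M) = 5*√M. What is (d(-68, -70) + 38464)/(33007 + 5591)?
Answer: 19232/19299 - 95*√2/38598 ≈ 0.99305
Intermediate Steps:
d(G, z) = -95*√2 (d(G, z) = (5*√2)*(-19) = -95*√2)
(d(-68, -70) + 38464)/(33007 + 5591) = (-95*√2 + 38464)/(33007 + 5591) = (38464 - 95*√2)/38598 = (38464 - 95*√2)*(1/38598) = 19232/19299 - 95*√2/38598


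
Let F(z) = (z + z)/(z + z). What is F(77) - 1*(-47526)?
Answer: 47527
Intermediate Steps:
F(z) = 1 (F(z) = (2*z)/((2*z)) = (2*z)*(1/(2*z)) = 1)
F(77) - 1*(-47526) = 1 - 1*(-47526) = 1 + 47526 = 47527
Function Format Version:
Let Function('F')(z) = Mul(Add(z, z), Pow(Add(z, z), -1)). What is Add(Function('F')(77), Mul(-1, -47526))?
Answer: 47527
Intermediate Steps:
Function('F')(z) = 1 (Function('F')(z) = Mul(Mul(2, z), Pow(Mul(2, z), -1)) = Mul(Mul(2, z), Mul(Rational(1, 2), Pow(z, -1))) = 1)
Add(Function('F')(77), Mul(-1, -47526)) = Add(1, Mul(-1, -47526)) = Add(1, 47526) = 47527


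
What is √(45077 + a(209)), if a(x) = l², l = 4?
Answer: √45093 ≈ 212.35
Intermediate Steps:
a(x) = 16 (a(x) = 4² = 16)
√(45077 + a(209)) = √(45077 + 16) = √45093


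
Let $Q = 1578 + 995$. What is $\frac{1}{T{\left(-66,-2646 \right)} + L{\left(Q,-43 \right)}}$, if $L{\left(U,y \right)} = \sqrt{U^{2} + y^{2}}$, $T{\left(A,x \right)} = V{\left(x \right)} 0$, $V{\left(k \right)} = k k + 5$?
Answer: $\frac{\sqrt{6622178}}{6622178} \approx 0.0003886$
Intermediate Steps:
$V{\left(k \right)} = 5 + k^{2}$ ($V{\left(k \right)} = k^{2} + 5 = 5 + k^{2}$)
$Q = 2573$
$T{\left(A,x \right)} = 0$ ($T{\left(A,x \right)} = \left(5 + x^{2}\right) 0 = 0$)
$\frac{1}{T{\left(-66,-2646 \right)} + L{\left(Q,-43 \right)}} = \frac{1}{0 + \sqrt{2573^{2} + \left(-43\right)^{2}}} = \frac{1}{0 + \sqrt{6620329 + 1849}} = \frac{1}{0 + \sqrt{6622178}} = \frac{1}{\sqrt{6622178}} = \frac{\sqrt{6622178}}{6622178}$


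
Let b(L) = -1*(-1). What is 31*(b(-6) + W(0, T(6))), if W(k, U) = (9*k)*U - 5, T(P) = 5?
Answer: -124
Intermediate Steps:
b(L) = 1
W(k, U) = -5 + 9*U*k (W(k, U) = 9*U*k - 5 = -5 + 9*U*k)
31*(b(-6) + W(0, T(6))) = 31*(1 + (-5 + 9*5*0)) = 31*(1 + (-5 + 0)) = 31*(1 - 5) = 31*(-4) = -124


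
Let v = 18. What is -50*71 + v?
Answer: -3532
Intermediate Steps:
-50*71 + v = -50*71 + 18 = -3550 + 18 = -3532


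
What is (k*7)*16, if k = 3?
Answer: 336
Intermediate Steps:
(k*7)*16 = (3*7)*16 = 21*16 = 336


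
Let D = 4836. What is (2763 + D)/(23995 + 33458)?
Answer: 2533/19151 ≈ 0.13226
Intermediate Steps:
(2763 + D)/(23995 + 33458) = (2763 + 4836)/(23995 + 33458) = 7599/57453 = 7599*(1/57453) = 2533/19151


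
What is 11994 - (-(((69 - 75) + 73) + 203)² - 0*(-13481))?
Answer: 84894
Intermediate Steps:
11994 - (-(((69 - 75) + 73) + 203)² - 0*(-13481)) = 11994 - (-((-6 + 73) + 203)² - 1*0) = 11994 - (-(67 + 203)² + 0) = 11994 - (-1*270² + 0) = 11994 - (-1*72900 + 0) = 11994 - (-72900 + 0) = 11994 - 1*(-72900) = 11994 + 72900 = 84894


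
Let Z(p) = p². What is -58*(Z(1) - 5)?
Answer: 232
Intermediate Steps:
-58*(Z(1) - 5) = -58*(1² - 5) = -58*(1 - 5) = -58*(-4) = 232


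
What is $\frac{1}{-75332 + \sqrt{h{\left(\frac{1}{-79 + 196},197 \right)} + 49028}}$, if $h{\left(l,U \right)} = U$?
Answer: $- \frac{75332}{5674860999} - \frac{5 \sqrt{1969}}{5674860999} \approx -1.3314 \cdot 10^{-5}$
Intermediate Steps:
$\frac{1}{-75332 + \sqrt{h{\left(\frac{1}{-79 + 196},197 \right)} + 49028}} = \frac{1}{-75332 + \sqrt{197 + 49028}} = \frac{1}{-75332 + \sqrt{49225}} = \frac{1}{-75332 + 5 \sqrt{1969}}$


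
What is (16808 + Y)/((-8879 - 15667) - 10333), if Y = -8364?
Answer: -8444/34879 ≈ -0.24209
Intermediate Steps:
(16808 + Y)/((-8879 - 15667) - 10333) = (16808 - 8364)/((-8879 - 15667) - 10333) = 8444/(-24546 - 10333) = 8444/(-34879) = 8444*(-1/34879) = -8444/34879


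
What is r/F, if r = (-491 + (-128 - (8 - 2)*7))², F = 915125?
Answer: 436921/915125 ≈ 0.47744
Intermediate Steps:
r = 436921 (r = (-491 + (-128 - 6*7))² = (-491 + (-128 - 1*42))² = (-491 + (-128 - 42))² = (-491 - 170)² = (-661)² = 436921)
r/F = 436921/915125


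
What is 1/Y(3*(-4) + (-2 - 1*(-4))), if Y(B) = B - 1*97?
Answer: -1/107 ≈ -0.0093458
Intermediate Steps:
Y(B) = -97 + B (Y(B) = B - 97 = -97 + B)
1/Y(3*(-4) + (-2 - 1*(-4))) = 1/(-97 + (3*(-4) + (-2 - 1*(-4)))) = 1/(-97 + (-12 + (-2 + 4))) = 1/(-97 + (-12 + 2)) = 1/(-97 - 10) = 1/(-107) = -1/107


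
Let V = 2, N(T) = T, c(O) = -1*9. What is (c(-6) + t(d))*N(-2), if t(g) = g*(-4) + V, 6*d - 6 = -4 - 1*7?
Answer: 22/3 ≈ 7.3333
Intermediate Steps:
c(O) = -9
d = -5/6 (d = 1 + (-4 - 1*7)/6 = 1 + (-4 - 7)/6 = 1 + (1/6)*(-11) = 1 - 11/6 = -5/6 ≈ -0.83333)
t(g) = 2 - 4*g (t(g) = g*(-4) + 2 = -4*g + 2 = 2 - 4*g)
(c(-6) + t(d))*N(-2) = (-9 + (2 - 4*(-5/6)))*(-2) = (-9 + (2 + 10/3))*(-2) = (-9 + 16/3)*(-2) = -11/3*(-2) = 22/3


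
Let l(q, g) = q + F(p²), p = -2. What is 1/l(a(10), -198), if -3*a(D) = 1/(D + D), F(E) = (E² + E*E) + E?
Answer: 60/2159 ≈ 0.027791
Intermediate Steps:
F(E) = E + 2*E² (F(E) = (E² + E²) + E = 2*E² + E = E + 2*E²)
a(D) = -1/(6*D) (a(D) = -1/(3*(D + D)) = -1/(2*D)/3 = -1/(6*D))
l(q, g) = 36 + q (l(q, g) = q + (-2)²*(1 + 2*(-2)²) = q + 4*(1 + 2*4) = q + 4*(1 + 8) = q + 4*9 = q + 36 = 36 + q)
1/l(a(10), -198) = 1/(36 - ⅙/10) = 1/(36 - ⅙*⅒) = 1/(36 - 1/60) = 1/(2159/60) = 60/2159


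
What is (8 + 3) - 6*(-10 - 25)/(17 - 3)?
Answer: 26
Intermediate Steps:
(8 + 3) - 6*(-10 - 25)/(17 - 3) = 11 - (-210)/14 = 11 - 6*(-5/2) = 11 + 15 = 26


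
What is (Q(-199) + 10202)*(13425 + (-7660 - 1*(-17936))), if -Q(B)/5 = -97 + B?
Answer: 276875082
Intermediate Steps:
Q(B) = 485 - 5*B (Q(B) = -5*(-97 + B) = 485 - 5*B)
(Q(-199) + 10202)*(13425 + (-7660 - 1*(-17936))) = ((485 - 5*(-199)) + 10202)*(13425 + (-7660 - 1*(-17936))) = ((485 + 995) + 10202)*(13425 + (-7660 + 17936)) = (1480 + 10202)*(13425 + 10276) = 11682*23701 = 276875082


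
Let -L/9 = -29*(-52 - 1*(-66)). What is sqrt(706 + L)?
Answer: 2*sqrt(1090) ≈ 66.030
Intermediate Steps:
L = 3654 (L = -(-261)*(-52 - 1*(-66)) = -(-261)*(-52 + 66) = -(-261)*14 = -9*(-406) = 3654)
sqrt(706 + L) = sqrt(706 + 3654) = sqrt(4360) = 2*sqrt(1090)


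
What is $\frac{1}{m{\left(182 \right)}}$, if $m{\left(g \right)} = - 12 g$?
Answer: $- \frac{1}{2184} \approx -0.00045788$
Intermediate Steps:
$\frac{1}{m{\left(182 \right)}} = \frac{1}{\left(-12\right) 182} = \frac{1}{-2184} = - \frac{1}{2184}$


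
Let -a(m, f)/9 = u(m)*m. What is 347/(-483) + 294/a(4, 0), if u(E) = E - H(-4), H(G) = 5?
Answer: 7195/966 ≈ 7.4482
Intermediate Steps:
u(E) = -5 + E (u(E) = E - 1*5 = E - 5 = -5 + E)
a(m, f) = -9*m*(-5 + m) (a(m, f) = -9*(-5 + m)*m = -9*m*(-5 + m))
347/(-483) + 294/a(4, 0) = 347/(-483) + 294/((9*4*(5 - 1*4))) = 347*(-1/483) + 294/((9*4*(5 - 4))) = -347/483 + 294/((9*4*1)) = -347/483 + 294/36 = -347/483 + 294*(1/36) = -347/483 + 49/6 = 7195/966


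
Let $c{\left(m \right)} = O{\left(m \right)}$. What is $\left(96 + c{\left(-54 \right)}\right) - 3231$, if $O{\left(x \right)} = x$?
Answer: $-3189$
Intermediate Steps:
$c{\left(m \right)} = m$
$\left(96 + c{\left(-54 \right)}\right) - 3231 = \left(96 - 54\right) - 3231 = 42 - 3231 = -3189$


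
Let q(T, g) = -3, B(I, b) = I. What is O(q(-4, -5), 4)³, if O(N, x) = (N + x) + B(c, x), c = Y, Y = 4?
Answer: 125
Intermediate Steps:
c = 4
O(N, x) = 4 + N + x (O(N, x) = (N + x) + 4 = 4 + N + x)
O(q(-4, -5), 4)³ = (4 - 3 + 4)³ = 5³ = 125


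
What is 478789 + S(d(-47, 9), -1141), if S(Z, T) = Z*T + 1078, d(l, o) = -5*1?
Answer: 485572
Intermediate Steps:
d(l, o) = -5
S(Z, T) = 1078 + T*Z (S(Z, T) = T*Z + 1078 = 1078 + T*Z)
478789 + S(d(-47, 9), -1141) = 478789 + (1078 - 1141*(-5)) = 478789 + (1078 + 5705) = 478789 + 6783 = 485572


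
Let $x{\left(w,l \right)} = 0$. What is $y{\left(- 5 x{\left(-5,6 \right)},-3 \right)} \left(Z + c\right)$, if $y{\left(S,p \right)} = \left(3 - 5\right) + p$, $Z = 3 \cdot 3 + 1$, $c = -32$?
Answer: $110$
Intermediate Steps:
$Z = 10$ ($Z = 9 + 1 = 10$)
$y{\left(S,p \right)} = -2 + p$
$y{\left(- 5 x{\left(-5,6 \right)},-3 \right)} \left(Z + c\right) = \left(-2 - 3\right) \left(10 - 32\right) = \left(-5\right) \left(-22\right) = 110$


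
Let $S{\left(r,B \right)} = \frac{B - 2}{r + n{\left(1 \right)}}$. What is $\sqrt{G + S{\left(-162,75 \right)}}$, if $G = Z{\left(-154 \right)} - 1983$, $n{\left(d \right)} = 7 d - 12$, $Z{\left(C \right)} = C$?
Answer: $\frac{2 i \sqrt{14902746}}{167} \approx 46.232 i$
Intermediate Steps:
$n{\left(d \right)} = -12 + 7 d$
$S{\left(r,B \right)} = \frac{-2 + B}{-5 + r}$ ($S{\left(r,B \right)} = \frac{B - 2}{r + \left(-12 + 7 \cdot 1\right)} = \frac{-2 + B}{r + \left(-12 + 7\right)} = \frac{-2 + B}{r - 5} = \frac{-2 + B}{-5 + r}$)
$G = -2137$ ($G = -154 - 1983 = -2137$)
$\sqrt{G + S{\left(-162,75 \right)}} = \sqrt{-2137 + \frac{-2 + 75}{-5 - 162}} = \sqrt{-2137 + \frac{1}{-167} \cdot 73} = \sqrt{-2137 - \frac{73}{167}} = \sqrt{- \frac{356952}{167}} = \frac{2 i \sqrt{14902746}}{167}$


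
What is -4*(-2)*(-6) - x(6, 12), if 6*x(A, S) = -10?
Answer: -139/3 ≈ -46.333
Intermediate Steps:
x(A, S) = -5/3 (x(A, S) = (1/6)*(-10) = -5/3)
-4*(-2)*(-6) - x(6, 12) = -4*(-2)*(-6) - 1*(-5/3) = 8*(-6) + 5/3 = -48 + 5/3 = -139/3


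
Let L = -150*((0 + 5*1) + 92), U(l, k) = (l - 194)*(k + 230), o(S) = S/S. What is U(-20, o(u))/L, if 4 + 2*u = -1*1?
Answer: 8239/2425 ≈ 3.3975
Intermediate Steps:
u = -5/2 (u = -2 + (-1*1)/2 = -2 + (½)*(-1) = -2 - ½ = -5/2 ≈ -2.5000)
o(S) = 1
U(l, k) = (-194 + l)*(230 + k)
L = -14550 (L = -150*((0 + 5) + 92) = -150*(5 + 92) = -150*97 = -14550)
U(-20, o(u))/L = (-44620 - 194*1 + 230*(-20) + 1*(-20))/(-14550) = (-44620 - 194 - 4600 - 20)*(-1/14550) = -49434*(-1/14550) = 8239/2425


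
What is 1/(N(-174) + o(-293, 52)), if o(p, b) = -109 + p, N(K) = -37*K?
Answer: 1/6036 ≈ 0.00016567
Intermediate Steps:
1/(N(-174) + o(-293, 52)) = 1/(-37*(-174) + (-109 - 293)) = 1/(6438 - 402) = 1/6036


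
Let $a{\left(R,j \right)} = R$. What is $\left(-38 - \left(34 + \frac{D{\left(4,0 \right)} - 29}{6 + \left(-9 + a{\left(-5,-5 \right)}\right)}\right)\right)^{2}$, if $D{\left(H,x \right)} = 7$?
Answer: $\frac{89401}{16} \approx 5587.6$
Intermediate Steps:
$\left(-38 - \left(34 + \frac{D{\left(4,0 \right)} - 29}{6 + \left(-9 + a{\left(-5,-5 \right)}\right)}\right)\right)^{2} = \left(-38 - \left(34 + \frac{7 - 29}{6 - 14}\right)\right)^{2} = \left(-38 - \left(34 - \frac{22}{6 - 14}\right)\right)^{2} = \left(-38 - \left(34 - \frac{22}{-8}\right)\right)^{2} = \left(-38 - \left(34 - - \frac{11}{4}\right)\right)^{2} = \left(-38 - \frac{147}{4}\right)^{2} = \left(- \frac{299}{4}\right)^{2} = \frac{89401}{16}$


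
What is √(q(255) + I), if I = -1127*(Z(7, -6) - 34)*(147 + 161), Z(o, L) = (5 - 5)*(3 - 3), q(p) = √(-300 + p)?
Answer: √(11801944 + 3*I*√5) ≈ 3435.4 + 0.e-3*I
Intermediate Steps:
Z(o, L) = 0 (Z(o, L) = 0*0 = 0)
I = 11801944 (I = -1127*(0 - 34)*(147 + 161) = -(-38318)*308 = -1127*(-10472) = 11801944)
√(q(255) + I) = √(√(-300 + 255) + 11801944) = √(√(-45) + 11801944) = √(3*I*√5 + 11801944) = √(11801944 + 3*I*√5)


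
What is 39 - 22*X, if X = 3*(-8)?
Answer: 567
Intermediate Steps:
X = -24
39 - 22*X = 39 - 22*(-24) = 39 + 528 = 567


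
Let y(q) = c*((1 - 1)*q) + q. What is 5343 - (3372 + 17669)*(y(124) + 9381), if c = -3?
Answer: -199989362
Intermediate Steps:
y(q) = q (y(q) = -3*(1 - 1)*q + q = -0*q + q = -3*0 + q = 0 + q = q)
5343 - (3372 + 17669)*(y(124) + 9381) = 5343 - (3372 + 17669)*(124 + 9381) = 5343 - 21041*9505 = 5343 - 1*199994705 = 5343 - 199994705 = -199989362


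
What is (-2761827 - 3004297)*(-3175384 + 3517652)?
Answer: -1973559729232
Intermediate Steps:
(-2761827 - 3004297)*(-3175384 + 3517652) = -5766124*342268 = -1973559729232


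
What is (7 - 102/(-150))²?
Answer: 36864/625 ≈ 58.982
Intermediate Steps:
(7 - 102/(-150))² = (7 - 102*(-1/150))² = (7 + 17/25)² = (192/25)² = 36864/625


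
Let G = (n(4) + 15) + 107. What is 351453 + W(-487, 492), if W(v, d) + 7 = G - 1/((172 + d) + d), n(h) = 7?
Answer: 406420699/1156 ≈ 3.5158e+5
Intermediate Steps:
G = 129 (G = (7 + 15) + 107 = 22 + 107 = 129)
W(v, d) = 122 - 1/(172 + 2*d) (W(v, d) = -7 + (129 - 1/((172 + d) + d)) = -7 + (129 - 1/(172 + 2*d)) = 122 - 1/(172 + 2*d))
351453 + W(-487, 492) = 351453 + (20983 + 244*492)/(2*(86 + 492)) = 351453 + (½)*(20983 + 120048)/578 = 351453 + (½)*(1/578)*141031 = 351453 + 141031/1156 = 406420699/1156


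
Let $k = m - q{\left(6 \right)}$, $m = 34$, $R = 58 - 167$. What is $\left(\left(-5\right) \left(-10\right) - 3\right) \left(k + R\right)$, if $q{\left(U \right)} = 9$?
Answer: $-3948$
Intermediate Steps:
$R = -109$ ($R = 58 - 167 = -109$)
$k = 25$ ($k = 34 - 9 = 25$)
$\left(\left(-5\right) \left(-10\right) - 3\right) \left(k + R\right) = \left(\left(-5\right) \left(-10\right) - 3\right) \left(25 - 109\right) = \left(50 - 3\right) \left(-84\right) = 47 \left(-84\right) = -3948$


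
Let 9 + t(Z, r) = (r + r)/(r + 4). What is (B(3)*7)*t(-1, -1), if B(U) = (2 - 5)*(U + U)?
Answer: 1218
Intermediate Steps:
t(Z, r) = -9 + 2*r/(4 + r) (t(Z, r) = -9 + (r + r)/(r + 4) = -9 + (2*r)/(4 + r) = -9 + 2*r/(4 + r))
B(U) = -6*U
(B(3)*7)*t(-1, -1) = (-6*3*7)*((-36 - 7*(-1))/(4 - 1)) = (-18*7)*((-36 + 7)/3) = -42*(-29) = -126*(-29/3) = 1218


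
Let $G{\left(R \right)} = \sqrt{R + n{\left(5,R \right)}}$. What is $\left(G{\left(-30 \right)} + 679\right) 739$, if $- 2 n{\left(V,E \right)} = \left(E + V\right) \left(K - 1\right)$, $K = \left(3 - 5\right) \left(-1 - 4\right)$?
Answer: $501781 + \frac{739 \sqrt{330}}{2} \approx 5.0849 \cdot 10^{5}$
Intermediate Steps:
$K = 10$ ($K = \left(-2\right) \left(-5\right) = 10$)
$n{\left(V,E \right)} = - \frac{9 E}{2} - \frac{9 V}{2}$ ($n{\left(V,E \right)} = - \frac{\left(E + V\right) \left(10 - 1\right)}{2} = - \frac{\left(E + V\right) 9}{2} = - \frac{9 E + 9 V}{2} = - \frac{9 E}{2} - \frac{9 V}{2}$)
$G{\left(R \right)} = \sqrt{- \frac{45}{2} - \frac{7 R}{2}}$ ($G{\left(R \right)} = \sqrt{R - \left(\frac{45}{2} + \frac{9 R}{2}\right)} = \sqrt{- \frac{45}{2} - \frac{7 R}{2}}$)
$\left(G{\left(-30 \right)} + 679\right) 739 = \left(\frac{\sqrt{-90 - -420}}{2} + 679\right) 739 = \left(\frac{\sqrt{-90 + 420}}{2} + 679\right) 739 = \left(\frac{\sqrt{330}}{2} + 679\right) 739 = \left(679 + \frac{\sqrt{330}}{2}\right) 739 = 501781 + \frac{739 \sqrt{330}}{2}$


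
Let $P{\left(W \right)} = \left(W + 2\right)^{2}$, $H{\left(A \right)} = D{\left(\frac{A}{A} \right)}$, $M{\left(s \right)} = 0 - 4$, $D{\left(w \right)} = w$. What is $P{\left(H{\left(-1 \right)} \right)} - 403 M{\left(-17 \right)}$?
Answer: $1621$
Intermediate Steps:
$M{\left(s \right)} = -4$
$H{\left(A \right)} = 1$ ($H{\left(A \right)} = \frac{A}{A} = 1$)
$P{\left(W \right)} = \left(2 + W\right)^{2}$
$P{\left(H{\left(-1 \right)} \right)} - 403 M{\left(-17 \right)} = \left(2 + 1\right)^{2} - -1612 = 3^{2} + 1612 = 9 + 1612 = 1621$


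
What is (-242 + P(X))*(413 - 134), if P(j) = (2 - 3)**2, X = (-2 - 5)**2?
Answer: -67239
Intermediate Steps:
X = 49 (X = (-7)**2 = 49)
P(j) = 1 (P(j) = (-1)**2 = 1)
(-242 + P(X))*(413 - 134) = (-242 + 1)*(413 - 134) = -241*279 = -67239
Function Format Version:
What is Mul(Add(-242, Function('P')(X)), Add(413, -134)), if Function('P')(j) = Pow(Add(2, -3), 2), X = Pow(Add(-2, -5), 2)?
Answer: -67239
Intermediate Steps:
X = 49 (X = Pow(-7, 2) = 49)
Function('P')(j) = 1 (Function('P')(j) = Pow(-1, 2) = 1)
Mul(Add(-242, Function('P')(X)), Add(413, -134)) = Mul(Add(-242, 1), Add(413, -134)) = Mul(-241, 279) = -67239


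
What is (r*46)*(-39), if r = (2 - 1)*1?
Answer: -1794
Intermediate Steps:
r = 1 (r = 1*1 = 1)
(r*46)*(-39) = (1*46)*(-39) = 46*(-39) = -1794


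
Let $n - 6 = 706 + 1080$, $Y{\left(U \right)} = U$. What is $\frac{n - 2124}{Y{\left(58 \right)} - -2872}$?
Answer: $- \frac{166}{1465} \approx -0.11331$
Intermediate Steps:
$n = 1792$ ($n = 6 + \left(706 + 1080\right) = 6 + 1786 = 1792$)
$\frac{n - 2124}{Y{\left(58 \right)} - -2872} = \frac{1792 - 2124}{58 - -2872} = - \frac{332}{58 + 2872} = - \frac{332}{2930} = \left(-332\right) \frac{1}{2930} = - \frac{166}{1465}$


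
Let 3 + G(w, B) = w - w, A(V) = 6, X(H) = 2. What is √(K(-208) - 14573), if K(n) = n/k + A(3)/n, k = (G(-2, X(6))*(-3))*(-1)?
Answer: I*√354086798/156 ≈ 120.62*I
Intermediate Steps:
G(w, B) = -3 (G(w, B) = -3 + (w - w) = -3 + 0 = -3)
k = -9 (k = -3*(-3)*(-1) = 9*(-1) = -9)
K(n) = 6/n - n/9 (K(n) = n/(-9) + 6/n = n*(-⅑) + 6/n = -n/9 + 6/n = 6/n - n/9)
√(K(-208) - 14573) = √((6/(-208) - ⅑*(-208)) - 14573) = √((6*(-1/208) + 208/9) - 14573) = √((-3/104 + 208/9) - 14573) = √(21605/936 - 14573) = √(-13618723/936) = I*√354086798/156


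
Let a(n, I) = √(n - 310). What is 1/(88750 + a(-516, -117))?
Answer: 44375/3938281663 - I*√826/7876563326 ≈ 1.1268e-5 - 3.6488e-9*I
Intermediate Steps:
a(n, I) = √(-310 + n)
1/(88750 + a(-516, -117)) = 1/(88750 + √(-310 - 516)) = 1/(88750 + √(-826)) = 1/(88750 + I*√826)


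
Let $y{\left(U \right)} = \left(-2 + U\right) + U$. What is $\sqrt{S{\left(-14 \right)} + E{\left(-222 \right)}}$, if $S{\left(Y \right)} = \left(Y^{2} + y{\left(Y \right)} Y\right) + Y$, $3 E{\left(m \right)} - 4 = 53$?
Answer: $3 \sqrt{69} \approx 24.92$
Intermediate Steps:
$E{\left(m \right)} = 19$ ($E{\left(m \right)} = \frac{4}{3} + \frac{1}{3} \cdot 53 = \frac{4}{3} + \frac{53}{3} = 19$)
$y{\left(U \right)} = -2 + 2 U$
$S{\left(Y \right)} = Y + Y^{2} + Y \left(-2 + 2 Y\right)$ ($S{\left(Y \right)} = \left(Y^{2} + \left(-2 + 2 Y\right) Y\right) + Y = \left(Y^{2} + Y \left(-2 + 2 Y\right)\right) + Y = Y + Y^{2} + Y \left(-2 + 2 Y\right)$)
$\sqrt{S{\left(-14 \right)} + E{\left(-222 \right)}} = \sqrt{- 14 \left(-1 + 3 \left(-14\right)\right) + 19} = \sqrt{- 14 \left(-1 - 42\right) + 19} = \sqrt{\left(-14\right) \left(-43\right) + 19} = \sqrt{602 + 19} = \sqrt{621} = 3 \sqrt{69}$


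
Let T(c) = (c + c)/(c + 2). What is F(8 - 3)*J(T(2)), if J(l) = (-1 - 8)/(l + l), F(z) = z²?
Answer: -225/2 ≈ -112.50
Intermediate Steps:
T(c) = 2*c/(2 + c) (T(c) = (2*c)/(2 + c) = 2*c/(2 + c))
J(l) = -9/(2*l) (J(l) = -9*1/(2*l) = -9/(2*l))
F(8 - 3)*J(T(2)) = (8 - 3)²*(-9/(2*1)) = 5²*(-9/(2*1)) = 25*(-9/(2*1)) = 25*(-9/2/1) = 25*(-9/2*1) = 25*(-9/2) = -225/2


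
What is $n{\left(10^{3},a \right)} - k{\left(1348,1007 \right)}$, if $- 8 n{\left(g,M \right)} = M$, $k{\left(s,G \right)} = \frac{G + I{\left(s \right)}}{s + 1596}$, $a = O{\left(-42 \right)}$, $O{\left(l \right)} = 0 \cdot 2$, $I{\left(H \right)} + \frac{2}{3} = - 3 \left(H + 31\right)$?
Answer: $\frac{587}{552} \approx 1.0634$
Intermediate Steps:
$I{\left(H \right)} = - \frac{281}{3} - 3 H$ ($I{\left(H \right)} = - \frac{2}{3} - 3 \left(H + 31\right) = - \frac{2}{3} - 3 \left(31 + H\right) = - \frac{2}{3} - \left(93 + 3 H\right) = - \frac{281}{3} - 3 H$)
$O{\left(l \right)} = 0$
$a = 0$
$k{\left(s,G \right)} = \frac{- \frac{281}{3} + G - 3 s}{1596 + s}$ ($k{\left(s,G \right)} = \frac{G - \left(\frac{281}{3} + 3 s\right)}{s + 1596} = \frac{- \frac{281}{3} + G - 3 s}{1596 + s}$)
$n{\left(g,M \right)} = - \frac{M}{8}$
$n{\left(10^{3},a \right)} - k{\left(1348,1007 \right)} = \left(- \frac{1}{8}\right) 0 - \frac{- \frac{281}{3} + 1007 - 4044}{1596 + 1348} = 0 - \frac{- \frac{281}{3} + 1007 - 4044}{2944} = 0 - \frac{1}{2944} \left(- \frac{9392}{3}\right) = 0 - - \frac{587}{552} = 0 + \frac{587}{552} = \frac{587}{552}$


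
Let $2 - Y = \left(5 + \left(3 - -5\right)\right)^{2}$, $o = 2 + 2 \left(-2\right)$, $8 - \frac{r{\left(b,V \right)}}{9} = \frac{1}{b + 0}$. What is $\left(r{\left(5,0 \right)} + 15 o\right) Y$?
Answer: $- \frac{33567}{5} \approx -6713.4$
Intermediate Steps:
$r{\left(b,V \right)} = 72 - \frac{9}{b}$ ($r{\left(b,V \right)} = 72 - \frac{9}{b + 0} = 72 - \frac{9}{b}$)
$o = -2$ ($o = 2 - 4 = -2$)
$Y = -167$ ($Y = 2 - \left(5 + \left(3 - -5\right)\right)^{2} = 2 - \left(5 + \left(3 + 5\right)\right)^{2} = 2 - \left(5 + 8\right)^{2} = 2 - 13^{2} = 2 - 169 = -167$)
$\left(r{\left(5,0 \right)} + 15 o\right) Y = \left(\left(72 - \frac{9}{5}\right) + 15 \left(-2\right)\right) \left(-167\right) = \left(\left(72 - \frac{9}{5}\right) - 30\right) \left(-167\right) = \left(\frac{351}{5} - 30\right) \left(-167\right) = \frac{201}{5} \left(-167\right) = - \frac{33567}{5}$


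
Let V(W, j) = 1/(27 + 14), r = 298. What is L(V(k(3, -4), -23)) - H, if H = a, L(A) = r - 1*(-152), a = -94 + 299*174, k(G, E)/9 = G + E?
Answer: -51482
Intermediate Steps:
k(G, E) = 9*E + 9*G (k(G, E) = 9*(G + E) = 9*(E + G) = 9*E + 9*G)
V(W, j) = 1/41
a = 51932 (a = -94 + 52026 = 51932)
L(A) = 450 (L(A) = 298 - 1*(-152) = 298 + 152 = 450)
H = 51932
L(V(k(3, -4), -23)) - H = 450 - 1*51932 = 450 - 51932 = -51482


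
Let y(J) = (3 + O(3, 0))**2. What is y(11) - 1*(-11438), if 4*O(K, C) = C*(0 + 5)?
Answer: 11447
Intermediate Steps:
O(K, C) = 5*C/4 (O(K, C) = (C*(0 + 5))/4 = (C*5)/4 = (5*C)/4 = 5*C/4)
y(J) = 9 (y(J) = (3 + (5/4)*0)**2 = (3 + 0)**2 = 3**2 = 9)
y(11) - 1*(-11438) = 9 - 1*(-11438) = 9 + 11438 = 11447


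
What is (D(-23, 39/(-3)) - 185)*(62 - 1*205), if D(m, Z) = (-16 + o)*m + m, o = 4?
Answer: -9724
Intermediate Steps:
D(m, Z) = -11*m (D(m, Z) = (-16 + 4)*m + m = -12*m + m = -11*m)
(D(-23, 39/(-3)) - 185)*(62 - 1*205) = (-11*(-23) - 185)*(62 - 1*205) = (253 - 185)*(62 - 205) = 68*(-143) = -9724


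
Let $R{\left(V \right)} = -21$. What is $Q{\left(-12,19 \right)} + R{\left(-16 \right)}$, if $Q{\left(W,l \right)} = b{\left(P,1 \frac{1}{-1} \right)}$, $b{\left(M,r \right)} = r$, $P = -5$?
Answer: $-22$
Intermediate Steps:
$Q{\left(W,l \right)} = -1$ ($Q{\left(W,l \right)} = 1 \frac{1}{-1} = 1 \left(-1\right) = -1$)
$Q{\left(-12,19 \right)} + R{\left(-16 \right)} = -1 - 21 = -22$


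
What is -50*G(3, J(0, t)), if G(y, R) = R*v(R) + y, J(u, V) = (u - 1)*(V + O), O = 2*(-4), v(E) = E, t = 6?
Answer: -350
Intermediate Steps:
O = -8
J(u, V) = (-1 + u)*(-8 + V) (J(u, V) = (u - 1)*(V - 8) = (-1 + u)*(-8 + V))
G(y, R) = y + R² (G(y, R) = R*R + y = R² + y = y + R²)
-50*G(3, J(0, t)) = -50*(3 + (8 - 1*6 - 8*0 + 6*0)²) = -50*(3 + (8 - 6 + 0 + 0)²) = -50*(3 + 2²) = -50*(3 + 4) = -50*7 = -350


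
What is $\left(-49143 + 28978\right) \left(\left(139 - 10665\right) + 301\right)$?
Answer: $206187125$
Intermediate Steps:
$\left(-49143 + 28978\right) \left(\left(139 - 10665\right) + 301\right) = - 20165 \left(-10526 + 301\right) = \left(-20165\right) \left(-10225\right) = 206187125$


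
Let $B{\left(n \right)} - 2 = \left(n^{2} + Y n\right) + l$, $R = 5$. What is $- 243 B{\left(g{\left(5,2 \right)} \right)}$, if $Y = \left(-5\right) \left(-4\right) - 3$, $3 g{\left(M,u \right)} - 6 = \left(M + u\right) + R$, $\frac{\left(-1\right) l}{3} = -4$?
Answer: $-36936$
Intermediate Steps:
$l = 12$ ($l = \left(-3\right) \left(-4\right) = 12$)
$g{\left(M,u \right)} = \frac{11}{3} + \frac{M}{3} + \frac{u}{3}$ ($g{\left(M,u \right)} = 2 + \frac{\left(M + u\right) + 5}{3} = 2 + \frac{5 + M + u}{3} = 2 + \left(\frac{5}{3} + \frac{M}{3} + \frac{u}{3}\right) = \frac{11}{3} + \frac{M}{3} + \frac{u}{3}$)
$Y = 17$ ($Y = 20 - 3 = 17$)
$B{\left(n \right)} = 14 + n^{2} + 17 n$ ($B{\left(n \right)} = 2 + \left(\left(n^{2} + 17 n\right) + 12\right) = 2 + \left(12 + n^{2} + 17 n\right) = 14 + n^{2} + 17 n$)
$- 243 B{\left(g{\left(5,2 \right)} \right)} = - 243 \left(14 + \left(\frac{11}{3} + \frac{1}{3} \cdot 5 + \frac{1}{3} \cdot 2\right)^{2} + 17 \left(\frac{11}{3} + \frac{1}{3} \cdot 5 + \frac{1}{3} \cdot 2\right)\right) = - 243 \left(14 + \left(\frac{11}{3} + \frac{5}{3} + \frac{2}{3}\right)^{2} + 17 \left(\frac{11}{3} + \frac{5}{3} + \frac{2}{3}\right)\right) = - 243 \left(14 + 6^{2} + 17 \cdot 6\right) = - 243 \left(14 + 36 + 102\right) = \left(-243\right) 152 = -36936$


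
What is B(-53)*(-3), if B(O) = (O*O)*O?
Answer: 446631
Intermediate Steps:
B(O) = O³ (B(O) = O²*O = O³)
B(-53)*(-3) = (-53)³*(-3) = -148877*(-3) = 446631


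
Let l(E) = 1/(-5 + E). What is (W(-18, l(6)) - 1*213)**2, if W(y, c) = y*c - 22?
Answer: 64009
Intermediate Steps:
W(y, c) = -22 + c*y (W(y, c) = c*y - 22 = -22 + c*y)
(W(-18, l(6)) - 1*213)**2 = ((-22 - 18/(-5 + 6)) - 1*213)**2 = ((-22 - 18/1) - 213)**2 = ((-22 + 1*(-18)) - 213)**2 = ((-22 - 18) - 213)**2 = (-40 - 213)**2 = (-253)**2 = 64009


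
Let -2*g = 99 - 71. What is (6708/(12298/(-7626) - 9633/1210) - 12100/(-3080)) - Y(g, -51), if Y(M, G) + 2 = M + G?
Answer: -29955606861/47568682 ≈ -629.73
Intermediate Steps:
g = -14 (g = -(99 - 71)/2 = -1/2*28 = -14)
Y(M, G) = -2 + G + M (Y(M, G) = -2 + (M + G) = -2 + (G + M) = -2 + G + M)
(6708/(12298/(-7626) - 9633/1210) - 12100/(-3080)) - Y(g, -51) = (6708/(12298/(-7626) - 9633/1210) - 12100/(-3080)) - (-2 - 51 - 14) = (6708/(12298*(-1/7626) - 9633*1/1210) - 12100*(-1/3080)) - 1*(-67) = (6708/(-6149/3813 - 9633/1210) + 55/14) + 67 = (6708/(-44170919/4613730) + 55/14) + 67 = (6708*(-4613730/44170919) + 55/14) + 67 = (-2380684680/3397763 + 55/14) + 67 = -33142708555/47568682 + 67 = -29955606861/47568682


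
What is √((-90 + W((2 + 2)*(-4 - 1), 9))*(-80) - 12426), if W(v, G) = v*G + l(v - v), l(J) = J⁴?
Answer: √9174 ≈ 95.781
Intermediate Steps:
W(v, G) = G*v (W(v, G) = v*G + (v - v)⁴ = G*v + 0⁴ = G*v + 0 = G*v)
√((-90 + W((2 + 2)*(-4 - 1), 9))*(-80) - 12426) = √((-90 + 9*((2 + 2)*(-4 - 1)))*(-80) - 12426) = √((-90 + 9*(4*(-5)))*(-80) - 12426) = √((-90 + 9*(-20))*(-80) - 12426) = √((-90 - 180)*(-80) - 12426) = √(-270*(-80) - 12426) = √(21600 - 12426) = √9174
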